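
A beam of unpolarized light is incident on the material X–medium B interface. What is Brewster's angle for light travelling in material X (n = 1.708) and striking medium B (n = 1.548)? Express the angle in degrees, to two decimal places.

Brewster's condition: tan θ_B = n₂/n₁ = 1.548/1.708 = 0.9063.
θ_B = arctan(0.9063) = 42.19°.

θ_B ≈ 42.19°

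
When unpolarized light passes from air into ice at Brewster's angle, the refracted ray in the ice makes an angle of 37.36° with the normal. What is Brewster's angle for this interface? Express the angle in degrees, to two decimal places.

Brewster's condition makes the reflected and refracted beams perpendicular: θ_B + θ_t = 90°.
θ_B = 90° − 37.36° = 52.64°.

θ_B ≈ 52.64°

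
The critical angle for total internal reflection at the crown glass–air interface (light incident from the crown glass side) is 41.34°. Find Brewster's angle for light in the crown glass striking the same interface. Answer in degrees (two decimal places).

n₂/n₁ = sin θ_c = sin 41.34° = 0.6605.
tan θ_B equals the same ratio, so θ_B = arctan(0.6605) = 33.45°.

θ_B ≈ 33.45°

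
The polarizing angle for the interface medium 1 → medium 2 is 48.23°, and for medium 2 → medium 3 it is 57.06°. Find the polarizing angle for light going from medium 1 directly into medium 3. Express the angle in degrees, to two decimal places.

tan θ_B(1→2) = n₂/n₁ = tan 48.23° = 1.1196.
tan θ_B(2→3) = n₃/n₂ = tan 57.06° = 1.5434.
So n₃/n₁ = (n₂/n₁)(n₃/n₂) = 1.1196 × 1.5434 = 1.7280.
θ_B(1→3) = arctan(1.7280) = 59.94°.

θ_B ≈ 59.94°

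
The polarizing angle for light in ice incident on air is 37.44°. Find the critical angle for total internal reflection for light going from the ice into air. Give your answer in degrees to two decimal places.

θ_c ≈ 49.97°

n₂/n₁ = tan 37.44° = 0.7657; the critical angle satisfies sin θ_c = n₂/n₁.
θ_c = arcsin(0.7657) = 49.97°.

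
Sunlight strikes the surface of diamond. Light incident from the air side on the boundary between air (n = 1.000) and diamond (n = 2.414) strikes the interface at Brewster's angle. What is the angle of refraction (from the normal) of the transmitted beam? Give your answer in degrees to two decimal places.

θ_t ≈ 22.50°

θ_B = arctan(n₂/n₁) = arctan(2.414/1.000) = 67.50°.
Since θ_B + θ_t = 90° at Brewster incidence, θ_t = 90° − 67.50° = 22.50°.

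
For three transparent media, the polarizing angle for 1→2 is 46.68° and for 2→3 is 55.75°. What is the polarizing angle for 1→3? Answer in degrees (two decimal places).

tan θ_B(1→2) = n₂/n₁ = tan 46.68° = 1.0604.
tan θ_B(2→3) = n₃/n₂ = tan 55.75° = 1.4687.
n₃/n₁ = 1.5575. Then tan θ_B(1→3) = n₃/n₁, so θ_B(1→3) = arctan(1.5575) = 57.30°.

θ_B ≈ 57.30°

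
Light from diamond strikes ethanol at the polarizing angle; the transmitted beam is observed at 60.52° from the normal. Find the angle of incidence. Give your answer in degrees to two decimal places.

θ_B ≈ 29.48°

At Brewster's angle the reflected and refracted rays are perpendicular, so θ_B + θ_t = 90°.
So θ_B = 90° − θ_t = 90° − 60.52° = 29.48°.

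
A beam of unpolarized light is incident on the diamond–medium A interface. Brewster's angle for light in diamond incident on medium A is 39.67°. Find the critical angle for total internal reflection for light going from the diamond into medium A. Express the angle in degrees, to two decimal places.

From Brewster, n₂/n₁ = tan θ_B = tan 39.67° = 0.8293.
Then sin θ_c = n₂/n₁ = 0.8293, so θ_c = arcsin 0.8293 = 56.03°.

θ_c ≈ 56.03°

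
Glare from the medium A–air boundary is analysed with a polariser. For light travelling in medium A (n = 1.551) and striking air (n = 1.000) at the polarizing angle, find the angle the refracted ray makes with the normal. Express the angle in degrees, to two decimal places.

tan θ_B = n₂/n₁ = 1.000/1.551 = 0.6447, so θ_B = 32.81°.
At Brewster's angle the reflected and refracted rays are perpendicular, so θ_t = 90° − θ_B = 90° − 32.81° = 57.19°.

θ_t ≈ 57.19°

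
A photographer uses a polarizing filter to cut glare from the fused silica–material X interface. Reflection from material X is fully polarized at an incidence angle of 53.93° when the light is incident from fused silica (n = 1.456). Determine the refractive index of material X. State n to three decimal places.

n ≈ 1.999

Full polarization of the reflected beam means tan θ_B = n₂/n₁, where n₁ is the incident medium (fused silica).
n₂ = n₁ tan θ_B = 1.456 × tan 53.93° = 1.999.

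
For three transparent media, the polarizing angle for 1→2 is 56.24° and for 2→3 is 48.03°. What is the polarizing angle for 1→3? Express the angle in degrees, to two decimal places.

θ_B ≈ 58.98°

tan θ_B(1→2) = n₂/n₁ = tan 56.24° = 1.4960.
tan θ_B(2→3) = n₃/n₂ = tan 48.03° = 1.1118.
So n₃/n₁ = (n₂/n₁)(n₃/n₂) = 1.4960 × 1.1118 = 1.6633.
θ_B(1→3) = arctan(1.6633) = 58.98°.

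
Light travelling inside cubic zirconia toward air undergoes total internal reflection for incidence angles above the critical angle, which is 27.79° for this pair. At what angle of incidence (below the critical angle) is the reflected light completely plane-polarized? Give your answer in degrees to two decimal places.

θ_B ≈ 25.00°

n₂/n₁ = sin θ_c = sin 27.79° = 0.4662.
tan θ_B equals the same ratio, so θ_B = arctan(0.4662) = 25.00°.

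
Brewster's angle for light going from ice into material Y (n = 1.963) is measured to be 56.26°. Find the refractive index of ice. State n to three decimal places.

n ≈ 1.311

Brewster's law: tan θ_B = n₂/n₁ (light incident in ice, refracted into material Y).
n₁ = n₂ / tan θ_B = 1.963 / tan 56.26° = 1.311.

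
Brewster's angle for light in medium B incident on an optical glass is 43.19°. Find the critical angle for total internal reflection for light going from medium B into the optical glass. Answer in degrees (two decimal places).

From Brewster, n₂/n₁ = tan θ_B = tan 43.19° = 0.9387.
Then sin θ_c = n₂/n₁ = 0.9387, so θ_c = arcsin 0.9387 = 69.84°.

θ_c ≈ 69.84°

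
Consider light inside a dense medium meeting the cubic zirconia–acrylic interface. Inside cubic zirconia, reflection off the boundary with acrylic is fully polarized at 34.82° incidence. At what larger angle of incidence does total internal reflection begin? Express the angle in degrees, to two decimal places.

θ_c ≈ 44.07°

tan θ_B = n₂/n₁ = tan 34.82° = 0.6955.
Total internal reflection: sin θ_c = n₂/n₁ = 0.6955.
θ_c = arcsin(0.6955) = 44.07°.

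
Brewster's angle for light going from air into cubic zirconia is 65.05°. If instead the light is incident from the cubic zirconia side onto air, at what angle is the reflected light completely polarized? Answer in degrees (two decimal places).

tan θ_B' = n₁/n₂ = 1/tan θ_B, so θ_B' = 90° − θ_B.
θ_B' = 90° − 65.05° = 24.95°.

θ_B' ≈ 24.95°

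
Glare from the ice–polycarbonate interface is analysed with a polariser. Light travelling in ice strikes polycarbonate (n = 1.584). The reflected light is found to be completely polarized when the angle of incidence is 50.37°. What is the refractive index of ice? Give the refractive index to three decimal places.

n ≈ 1.312

Full polarization of the reflected beam means tan θ_B = n₂/n₁, where n₁ is the incident medium (ice).
n₁ = n₂ / tan θ_B = 1.584 / tan 50.37° = 1.312.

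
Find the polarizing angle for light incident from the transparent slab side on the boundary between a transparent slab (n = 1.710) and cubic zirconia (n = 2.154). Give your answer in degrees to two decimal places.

θ_B ≈ 51.55°

Brewster's condition: tan θ_B = n₂/n₁ = 2.154/1.710 = 1.2596.
So θ_B = arctan 1.2596 = 51.55°.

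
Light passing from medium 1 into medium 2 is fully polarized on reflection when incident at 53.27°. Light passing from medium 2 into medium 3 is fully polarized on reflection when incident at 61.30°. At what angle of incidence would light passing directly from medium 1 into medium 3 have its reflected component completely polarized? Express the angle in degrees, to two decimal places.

tan θ_B(1→2) = n₂/n₁ = tan 53.27° = 1.3401.
tan θ_B(2→3) = n₃/n₂ = tan 61.30° = 1.8265.
So n₃/n₁ = (n₂/n₁)(n₃/n₂) = 1.3401 × 1.8265 = 2.4478.
θ_B(1→3) = arctan(2.4478) = 67.78°.

θ_B ≈ 67.78°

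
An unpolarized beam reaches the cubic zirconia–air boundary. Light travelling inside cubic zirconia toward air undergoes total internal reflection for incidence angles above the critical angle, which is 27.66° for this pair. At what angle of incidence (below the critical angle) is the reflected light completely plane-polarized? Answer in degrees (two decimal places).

θ_B ≈ 24.90°

sin θ_c = n₂/n₁, so n₂/n₁ = sin 27.66° = 0.4642.
Brewster: tan θ_B = n₂/n₁ = 0.4642.
θ_B = arctan(0.4642) = 24.90°.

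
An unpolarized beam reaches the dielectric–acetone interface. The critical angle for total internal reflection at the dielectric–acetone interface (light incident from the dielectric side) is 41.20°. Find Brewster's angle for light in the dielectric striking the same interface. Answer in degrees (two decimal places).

At the critical angle sin θ_c = n₂/n₁, giving n₂/n₁ = sin 41.20° = 0.6587.
Then tan θ_B = n₂/n₁ = 0.6587, so θ_B = arctan 0.6587 = 33.37°.

θ_B ≈ 33.37°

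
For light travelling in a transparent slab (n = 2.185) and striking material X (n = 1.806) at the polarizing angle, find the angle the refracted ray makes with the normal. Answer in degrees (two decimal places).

θ_t ≈ 50.42°

tan θ_B = n₂/n₁ = 1.806/2.185 = 0.8265, so θ_B = 39.58°.
The refracted ray is perpendicular to the reflected ray, so θ_t = 90° − θ_B = 50.42°.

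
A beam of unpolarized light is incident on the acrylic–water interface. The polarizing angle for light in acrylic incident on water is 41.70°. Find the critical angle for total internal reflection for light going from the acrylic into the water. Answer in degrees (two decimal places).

θ_c ≈ 63.00°

n₂/n₁ = tan 41.70° = 0.8910; the critical angle satisfies sin θ_c = n₂/n₁.
θ_c = arcsin(0.8910) = 63.00°.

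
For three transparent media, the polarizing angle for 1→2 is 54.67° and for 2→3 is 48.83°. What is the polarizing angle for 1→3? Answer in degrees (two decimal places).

n₂/n₁ = tan 54.67° = 1.4108 and n₃/n₂ = tan 48.83° = 1.1435.
So n₃/n₁ = (n₂/n₁)(n₃/n₂) = 1.4108 × 1.1435 = 1.6132.
θ_B(1→3) = arctan(1.6132) = 58.21°.

θ_B ≈ 58.21°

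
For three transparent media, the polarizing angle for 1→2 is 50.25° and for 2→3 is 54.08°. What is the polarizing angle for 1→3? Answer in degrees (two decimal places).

θ_B ≈ 58.93°

n₂/n₁ = tan 50.25° = 1.2024 and n₃/n₂ = tan 54.08° = 1.3804.
Multiplying, n₃/n₁ = 1.2024 × 1.3804 = 1.6598, and θ_B(1→3) = arctan 1.6598 = 58.93°.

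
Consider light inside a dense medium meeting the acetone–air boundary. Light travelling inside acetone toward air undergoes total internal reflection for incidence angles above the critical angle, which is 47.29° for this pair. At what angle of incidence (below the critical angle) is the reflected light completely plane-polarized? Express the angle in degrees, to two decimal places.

sin θ_c = n₂/n₁, so n₂/n₁ = sin 47.29° = 0.7348.
Brewster: tan θ_B = n₂/n₁ = 0.7348.
θ_B = arctan(0.7348) = 36.31°.

θ_B ≈ 36.31°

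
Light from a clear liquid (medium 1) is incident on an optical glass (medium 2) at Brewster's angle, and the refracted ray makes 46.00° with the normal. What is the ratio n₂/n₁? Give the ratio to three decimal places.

n₂/n₁ ≈ 0.966

At Brewster incidence θ_B = 90° − θ_t = 90° − 46.00° = 44.00°.
Then n₂/n₁ = tan θ_B = tan 44.00° = 0.966.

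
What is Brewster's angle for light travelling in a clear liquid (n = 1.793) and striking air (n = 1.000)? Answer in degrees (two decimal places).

Brewster's condition: tan θ_B = n₂/n₁ = 1.000/1.793 = 0.5577.
θ_B = arctan(0.5577) = 29.15°.

θ_B ≈ 29.15°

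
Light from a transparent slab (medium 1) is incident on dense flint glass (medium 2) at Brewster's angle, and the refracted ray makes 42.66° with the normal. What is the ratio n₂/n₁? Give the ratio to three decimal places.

θ_B + θ_t = 90°, so θ_B = 90° − 42.66° = 47.34°.
Then n₂/n₁ = tan θ_B = tan 47.34° = 1.085.

n₂/n₁ ≈ 1.085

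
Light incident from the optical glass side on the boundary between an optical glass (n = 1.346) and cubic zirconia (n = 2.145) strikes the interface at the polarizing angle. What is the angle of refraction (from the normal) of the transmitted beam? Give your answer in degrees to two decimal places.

θ_t ≈ 32.11°

tan θ_B = n₂/n₁ = 2.145/1.346 = 1.5936, so θ_B = 57.89°.
The refracted ray is perpendicular to the reflected ray, so θ_t = 90° − θ_B = 32.11°.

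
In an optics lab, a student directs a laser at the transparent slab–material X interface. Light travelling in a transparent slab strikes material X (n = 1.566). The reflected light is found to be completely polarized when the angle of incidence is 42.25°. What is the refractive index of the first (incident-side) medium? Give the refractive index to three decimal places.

n ≈ 1.724

Full polarization of the reflected beam means tan θ_B = n₂/n₁, where n₁ is the incident medium (a transparent slab).
n₁ = n₂ / tan θ_B = 1.566 / tan 42.25° = 1.724.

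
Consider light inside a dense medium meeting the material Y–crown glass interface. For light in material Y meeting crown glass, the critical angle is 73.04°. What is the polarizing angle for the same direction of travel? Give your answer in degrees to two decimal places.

sin θ_c = n₂/n₁, so n₂/n₁ = sin 73.04° = 0.9565.
Brewster: tan θ_B = n₂/n₁ = 0.9565.
θ_B = arctan(0.9565) = 43.73°.

θ_B ≈ 43.73°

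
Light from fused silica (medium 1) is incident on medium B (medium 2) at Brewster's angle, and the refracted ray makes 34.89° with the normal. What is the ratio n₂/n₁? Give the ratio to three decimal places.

n₂/n₁ ≈ 1.434

θ_B + θ_t = 90°, so θ_B = 90° − 34.89° = 55.11°.
tan θ_B = n₂/n₁, so n₂/n₁ = tan 55.11° = 1.434.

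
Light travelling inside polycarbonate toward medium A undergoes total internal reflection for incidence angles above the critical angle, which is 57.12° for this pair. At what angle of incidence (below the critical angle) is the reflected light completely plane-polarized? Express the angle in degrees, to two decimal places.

sin θ_c = n₂/n₁, so n₂/n₁ = sin 57.12° = 0.8398.
Brewster: tan θ_B = n₂/n₁ = 0.8398.
θ_B = arctan(0.8398) = 40.02°.

θ_B ≈ 40.02°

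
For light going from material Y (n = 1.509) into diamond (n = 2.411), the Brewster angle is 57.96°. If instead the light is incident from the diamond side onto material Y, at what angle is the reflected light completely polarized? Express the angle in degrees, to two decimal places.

θ_B' ≈ 32.04°

tan θ_B' = n₁/n₂ = 1/tan θ_B, so θ_B' = 90° − θ_B.
θ_B' = 90° − 57.96° = 32.04°.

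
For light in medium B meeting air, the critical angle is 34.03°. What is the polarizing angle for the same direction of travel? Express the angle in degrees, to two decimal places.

At the critical angle sin θ_c = n₂/n₁, giving n₂/n₁ = sin 34.03° = 0.5596.
Then tan θ_B = n₂/n₁ = 0.5596, so θ_B = arctan 0.5596 = 29.23°.

θ_B ≈ 29.23°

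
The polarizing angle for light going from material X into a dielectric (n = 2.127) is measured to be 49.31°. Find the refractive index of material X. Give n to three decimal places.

n ≈ 1.829

Brewster's law: tan θ_B = n₂/n₁ (light incident in material X, refracted into a dielectric).
n₁ = n₂ / tan θ_B = 2.127 / tan 49.31° = 1.829.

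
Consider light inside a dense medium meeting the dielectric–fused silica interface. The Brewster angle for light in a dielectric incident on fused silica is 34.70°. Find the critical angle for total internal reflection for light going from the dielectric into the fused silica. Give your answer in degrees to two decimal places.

θ_c ≈ 43.82°

From Brewster, n₂/n₁ = tan θ_B = tan 34.70° = 0.6924.
Then sin θ_c = n₂/n₁ = 0.6924, so θ_c = arcsin 0.6924 = 43.82°.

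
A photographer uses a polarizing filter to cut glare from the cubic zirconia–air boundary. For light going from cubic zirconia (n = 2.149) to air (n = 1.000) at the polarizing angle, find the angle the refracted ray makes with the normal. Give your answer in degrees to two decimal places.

θ_t ≈ 65.05°

θ_B = arctan(n₂/n₁) = arctan(1.000/2.149) = 24.95°.
At Brewster's angle the reflected and refracted rays are perpendicular, so θ_t = 90° − θ_B = 90° − 24.95° = 65.05°.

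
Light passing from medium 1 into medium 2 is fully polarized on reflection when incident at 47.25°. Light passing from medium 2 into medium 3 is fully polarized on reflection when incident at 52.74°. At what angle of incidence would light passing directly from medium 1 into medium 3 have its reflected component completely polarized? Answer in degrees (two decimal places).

Each Brewster angle gives a ratio: n₂/n₁ = tan 47.25° = 1.0818, n₃/n₂ = tan 52.74° = 1.3146.
So n₃/n₁ = (n₂/n₁)(n₃/n₂) = 1.0818 × 1.3146 = 1.4221.
θ_B(1→3) = arctan(1.4221) = 54.89°.

θ_B ≈ 54.89°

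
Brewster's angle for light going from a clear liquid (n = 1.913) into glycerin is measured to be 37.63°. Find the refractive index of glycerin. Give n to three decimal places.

Brewster's law: tan θ_B = n₂/n₁ (light incident in a clear liquid, refracted into glycerin).
n₂ = n₁ tan θ_B = 1.913 × tan 37.63° = 1.475.

n ≈ 1.475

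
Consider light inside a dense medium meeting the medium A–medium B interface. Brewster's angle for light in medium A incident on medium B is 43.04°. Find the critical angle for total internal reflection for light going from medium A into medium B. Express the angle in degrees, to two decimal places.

θ_c ≈ 69.04°

tan θ_B = n₂/n₁ = tan 43.04° = 0.9338.
Total internal reflection: sin θ_c = n₂/n₁ = 0.9338.
θ_c = arcsin(0.9338) = 69.04°.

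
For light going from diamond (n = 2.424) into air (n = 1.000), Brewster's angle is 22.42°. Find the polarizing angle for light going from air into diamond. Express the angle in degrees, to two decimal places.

θ_B' ≈ 67.58°

The two Brewster angles are complementary: θ_B' = 90° − θ_B = 90° − 22.42° = 67.58°.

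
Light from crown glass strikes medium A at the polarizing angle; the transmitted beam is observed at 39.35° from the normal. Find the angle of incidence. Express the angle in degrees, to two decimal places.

At Brewster's angle the reflected and refracted rays are perpendicular, so θ_B + θ_t = 90°.
θ_B = 90° − 39.35° = 50.65°.

θ_B ≈ 50.65°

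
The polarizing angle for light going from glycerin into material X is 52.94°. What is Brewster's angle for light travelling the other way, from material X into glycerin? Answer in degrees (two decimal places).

The two Brewster angles are complementary: θ_B' = 90° − θ_B = 90° − 52.94° = 37.06°.

θ_B' ≈ 37.06°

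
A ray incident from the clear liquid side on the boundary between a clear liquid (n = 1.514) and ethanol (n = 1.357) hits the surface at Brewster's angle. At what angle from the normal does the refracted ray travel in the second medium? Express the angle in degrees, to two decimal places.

θ_t ≈ 48.13°

θ_B = arctan(n₂/n₁) = arctan(1.357/1.514) = 41.87°.
At Brewster's angle the reflected and refracted rays are perpendicular, so θ_t = 90° − θ_B = 90° − 41.87° = 48.13°.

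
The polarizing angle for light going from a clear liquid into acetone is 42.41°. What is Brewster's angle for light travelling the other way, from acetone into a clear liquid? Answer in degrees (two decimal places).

θ_B' ≈ 47.59°

Reversing the direction swaps n₁ and n₂, so tan θ_B' = 1/tan θ_B and θ_B' = 90° − θ_B.
Hence θ_B' = 90° − 42.41° = 47.59°.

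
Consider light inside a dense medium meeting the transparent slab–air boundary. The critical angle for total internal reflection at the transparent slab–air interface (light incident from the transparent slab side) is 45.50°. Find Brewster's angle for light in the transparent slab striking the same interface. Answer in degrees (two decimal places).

θ_B ≈ 35.50°

sin θ_c = n₂/n₁, so n₂/n₁ = sin 45.50° = 0.7133.
Brewster: tan θ_B = n₂/n₁ = 0.7133.
θ_B = arctan(0.7133) = 35.50°.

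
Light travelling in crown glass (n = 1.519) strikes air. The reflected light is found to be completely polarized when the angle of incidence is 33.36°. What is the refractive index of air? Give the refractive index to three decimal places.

n ≈ 1.000

Full polarization of the reflected beam means tan θ_B = n₂/n₁, where n₁ is the incident medium (crown glass).
n₂ = n₁ tan θ_B = 1.519 × tan 33.36° = 1.000.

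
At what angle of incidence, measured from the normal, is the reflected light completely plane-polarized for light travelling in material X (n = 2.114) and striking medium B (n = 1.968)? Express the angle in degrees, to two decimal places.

At Brewster's angle the reflected and refracted rays are perpendicular, which with Snell's law gives tan θ_B = n₂/n₁.
Here n₂/n₁ = 1.968/2.114 = 0.9309, and Brewster's law gives tan θ_B = n₂/n₁. Taking the arctangent, θ_B = 42.95°.

θ_B ≈ 42.95°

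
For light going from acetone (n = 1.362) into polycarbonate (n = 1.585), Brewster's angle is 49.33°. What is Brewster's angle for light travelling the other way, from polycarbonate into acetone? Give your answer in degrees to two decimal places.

θ_B' ≈ 40.67°

Reversing the direction swaps n₁ and n₂, so tan θ_B' = 1/tan θ_B and θ_B' = 90° − θ_B.
Hence θ_B' = 90° − 49.33° = 40.67°.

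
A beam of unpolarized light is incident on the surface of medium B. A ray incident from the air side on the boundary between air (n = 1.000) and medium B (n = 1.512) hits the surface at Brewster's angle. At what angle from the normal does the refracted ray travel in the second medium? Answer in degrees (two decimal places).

θ_t ≈ 33.48°

θ_B = arctan(n₂/n₁) = arctan(1.512/1.000) = 56.52°.
At Brewster's angle the reflected and refracted rays are perpendicular, so θ_t = 90° − θ_B = 90° − 56.52° = 33.48°.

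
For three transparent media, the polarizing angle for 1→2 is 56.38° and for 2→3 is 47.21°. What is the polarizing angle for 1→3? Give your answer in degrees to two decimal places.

tan θ_B(1→2) = n₂/n₁ = tan 56.38° = 1.5040.
tan θ_B(2→3) = n₃/n₂ = tan 47.21° = 1.0803.
So n₃/n₁ = (n₂/n₁)(n₃/n₂) = 1.5040 × 1.0803 = 1.6247.
θ_B(1→3) = arctan(1.6247) = 58.39°.

θ_B ≈ 58.39°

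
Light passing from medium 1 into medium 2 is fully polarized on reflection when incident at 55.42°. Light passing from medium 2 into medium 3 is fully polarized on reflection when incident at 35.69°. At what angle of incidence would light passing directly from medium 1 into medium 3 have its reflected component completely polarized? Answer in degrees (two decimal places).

tan θ_B(1→2) = n₂/n₁ = tan 55.42° = 1.4507.
tan θ_B(2→3) = n₃/n₂ = tan 35.69° = 0.7183.
n₃/n₁ = 1.0420. Then tan θ_B(1→3) = n₃/n₁, so θ_B(1→3) = arctan(1.0420) = 46.18°.

θ_B ≈ 46.18°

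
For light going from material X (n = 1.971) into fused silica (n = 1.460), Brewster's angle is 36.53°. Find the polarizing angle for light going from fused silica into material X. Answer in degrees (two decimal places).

Reversing the direction swaps n₁ and n₂, so tan θ_B' = 1/tan θ_B and θ_B' = 90° − θ_B.
Hence θ_B' = 90° − 36.53° = 53.47°.

θ_B' ≈ 53.47°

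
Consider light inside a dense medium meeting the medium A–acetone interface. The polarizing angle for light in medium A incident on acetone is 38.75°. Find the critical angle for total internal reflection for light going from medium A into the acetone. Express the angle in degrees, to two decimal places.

θ_c ≈ 53.38°

n₂/n₁ = tan 38.75° = 0.8026; the critical angle satisfies sin θ_c = n₂/n₁.
θ_c = arcsin(0.8026) = 53.38°.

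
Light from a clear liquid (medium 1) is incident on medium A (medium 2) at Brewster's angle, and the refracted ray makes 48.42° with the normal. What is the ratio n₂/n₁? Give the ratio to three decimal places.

n₂/n₁ ≈ 0.887

θ_B + θ_t = 90°, so θ_B = 90° − 48.42° = 41.58°.
tan θ_B = n₂/n₁, so n₂/n₁ = tan 41.58° = 0.887.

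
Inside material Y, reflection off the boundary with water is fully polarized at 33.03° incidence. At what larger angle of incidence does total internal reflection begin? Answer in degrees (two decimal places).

θ_c ≈ 40.55°

tan θ_B = n₂/n₁ = tan 33.03° = 0.6502.
Total internal reflection: sin θ_c = n₂/n₁ = 0.6502.
θ_c = arcsin(0.6502) = 40.55°.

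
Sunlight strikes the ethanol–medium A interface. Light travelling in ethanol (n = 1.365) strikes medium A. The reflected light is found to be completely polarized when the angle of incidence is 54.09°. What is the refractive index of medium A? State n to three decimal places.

Full polarization of the reflected beam means tan θ_B = n₂/n₁, where n₁ is the incident medium (ethanol).
n₂ = n₁ tan θ_B = 1.365 × tan 54.09° = 1.885.

n ≈ 1.885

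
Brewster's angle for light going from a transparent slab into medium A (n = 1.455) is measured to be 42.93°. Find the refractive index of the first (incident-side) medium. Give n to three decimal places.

Brewster's law: tan θ_B = n₂/n₁ (light incident in a transparent slab, refracted into medium A).
n₁ = n₂ / tan θ_B = 1.455 / tan 42.93° = 1.564.

n ≈ 1.564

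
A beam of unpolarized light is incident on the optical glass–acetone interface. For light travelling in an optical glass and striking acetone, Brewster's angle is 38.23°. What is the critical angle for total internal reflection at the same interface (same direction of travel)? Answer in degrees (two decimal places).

From Brewster, n₂/n₁ = tan θ_B = tan 38.23° = 0.7878.
Then sin θ_c = n₂/n₁ = 0.7878, so θ_c = arcsin 0.7878 = 51.98°.

θ_c ≈ 51.98°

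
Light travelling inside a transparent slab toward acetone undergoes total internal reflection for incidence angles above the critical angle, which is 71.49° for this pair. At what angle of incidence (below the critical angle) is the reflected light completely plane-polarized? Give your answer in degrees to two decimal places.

sin θ_c = n₂/n₁, so n₂/n₁ = sin 71.49° = 0.9483.
Brewster: tan θ_B = n₂/n₁ = 0.9483.
θ_B = arctan(0.9483) = 43.48°.

θ_B ≈ 43.48°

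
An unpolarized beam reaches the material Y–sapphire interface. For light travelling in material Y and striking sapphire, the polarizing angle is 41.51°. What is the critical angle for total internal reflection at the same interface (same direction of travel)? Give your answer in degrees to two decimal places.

θ_c ≈ 62.26°

n₂/n₁ = tan 41.51° = 0.8850; the critical angle satisfies sin θ_c = n₂/n₁.
θ_c = arcsin(0.8850) = 62.26°.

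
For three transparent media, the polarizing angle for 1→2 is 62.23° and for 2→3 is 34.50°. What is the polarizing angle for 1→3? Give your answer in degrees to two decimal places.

θ_B ≈ 52.54°

Each Brewster angle gives a ratio: n₂/n₁ = tan 62.23° = 1.8991, n₃/n₂ = tan 34.50° = 0.6873.
So n₃/n₁ = (n₂/n₁)(n₃/n₂) = 1.8991 × 0.6873 = 1.3052.
θ_B(1→3) = arctan(1.3052) = 52.54°.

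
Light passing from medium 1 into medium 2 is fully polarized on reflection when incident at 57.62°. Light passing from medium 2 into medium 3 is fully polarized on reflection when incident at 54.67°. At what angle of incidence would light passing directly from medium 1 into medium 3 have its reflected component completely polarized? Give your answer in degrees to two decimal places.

n₂/n₁ = tan 57.62° = 1.5770 and n₃/n₂ = tan 54.67° = 1.4108.
So n₃/n₁ = (n₂/n₁)(n₃/n₂) = 1.5770 × 1.4108 = 2.2248.
θ_B(1→3) = arctan(2.2248) = 65.80°.

θ_B ≈ 65.80°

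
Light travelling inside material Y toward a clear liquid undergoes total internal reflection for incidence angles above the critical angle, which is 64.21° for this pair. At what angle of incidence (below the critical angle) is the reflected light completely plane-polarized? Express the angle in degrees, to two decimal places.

At the critical angle sin θ_c = n₂/n₁, giving n₂/n₁ = sin 64.21° = 0.9004.
Then tan θ_B = n₂/n₁ = 0.9004, so θ_B = arctan 0.9004 = 42.00°.

θ_B ≈ 42.00°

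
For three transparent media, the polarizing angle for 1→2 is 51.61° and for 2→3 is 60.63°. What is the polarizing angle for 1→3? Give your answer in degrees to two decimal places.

n₂/n₁ = tan 51.61° = 1.2621 and n₃/n₂ = tan 60.63° = 1.7769.
n₃/n₁ = 2.2427. Then tan θ_B(1→3) = n₃/n₁, so θ_B(1→3) = arctan(2.2427) = 65.97°.

θ_B ≈ 65.97°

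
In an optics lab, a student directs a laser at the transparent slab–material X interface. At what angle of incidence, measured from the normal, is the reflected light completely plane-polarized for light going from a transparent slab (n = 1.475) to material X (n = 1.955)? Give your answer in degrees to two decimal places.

At Brewster's angle the reflected and refracted rays are perpendicular, which with Snell's law gives tan θ_B = n₂/n₁.
Brewster's condition: tan θ_B = n₂/n₁ = 1.955/1.475 = 1.3254. Taking the arctangent, θ_B = 52.97°.

θ_B ≈ 52.97°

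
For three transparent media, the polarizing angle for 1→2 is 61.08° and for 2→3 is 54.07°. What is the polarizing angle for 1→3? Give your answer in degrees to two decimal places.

Each Brewster angle gives a ratio: n₂/n₁ = tan 61.08° = 1.8100, n₃/n₂ = tan 54.07° = 1.3799.
So n₃/n₁ = (n₂/n₁)(n₃/n₂) = 1.8100 × 1.3799 = 2.4977.
θ_B(1→3) = arctan(2.4977) = 68.18°.

θ_B ≈ 68.18°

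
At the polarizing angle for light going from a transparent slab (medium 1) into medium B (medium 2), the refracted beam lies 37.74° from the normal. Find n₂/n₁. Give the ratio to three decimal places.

n₂/n₁ ≈ 1.292

At Brewster incidence θ_B = 90° − θ_t = 90° − 37.74° = 52.26°.
tan θ_B = n₂/n₁, so n₂/n₁ = tan 52.26° = 1.292.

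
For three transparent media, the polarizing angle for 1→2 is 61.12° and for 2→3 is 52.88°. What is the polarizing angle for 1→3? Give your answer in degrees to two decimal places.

θ_B ≈ 67.34°

n₂/n₁ = tan 61.12° = 1.8130 and n₃/n₂ = tan 52.88° = 1.3213.
n₃/n₁ = 2.3955. Then tan θ_B(1→3) = n₃/n₁, so θ_B(1→3) = arctan(2.3955) = 67.34°.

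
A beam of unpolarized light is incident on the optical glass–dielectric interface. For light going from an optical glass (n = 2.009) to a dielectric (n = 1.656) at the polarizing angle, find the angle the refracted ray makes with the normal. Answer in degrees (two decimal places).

θ_B = arctan(n₂/n₁) = arctan(1.656/2.009) = 39.50°.
The refracted ray is perpendicular to the reflected ray, so θ_t = 90° − θ_B = 50.50°.

θ_t ≈ 50.50°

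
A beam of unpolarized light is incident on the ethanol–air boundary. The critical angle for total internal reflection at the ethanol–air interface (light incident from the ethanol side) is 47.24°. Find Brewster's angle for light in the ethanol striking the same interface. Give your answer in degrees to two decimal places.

At the critical angle sin θ_c = n₂/n₁, giving n₂/n₁ = sin 47.24° = 0.7342.
Then tan θ_B = n₂/n₁ = 0.7342, so θ_B = arctan 0.7342 = 36.29°.

θ_B ≈ 36.29°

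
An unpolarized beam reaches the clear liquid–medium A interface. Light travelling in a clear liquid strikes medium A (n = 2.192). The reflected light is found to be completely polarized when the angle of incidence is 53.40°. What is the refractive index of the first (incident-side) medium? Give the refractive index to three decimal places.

At the polarizing angle, tan θ_B = n₂/n₁ with n₁ on the incident side (a clear liquid) and n₂ on the transmitted side (medium A).
n₁ = n₂ / tan θ_B = 2.192 / tan 53.40° = 1.628.

n ≈ 1.628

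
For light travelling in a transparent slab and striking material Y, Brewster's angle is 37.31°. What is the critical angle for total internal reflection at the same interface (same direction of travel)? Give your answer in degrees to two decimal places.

From Brewster, n₂/n₁ = tan θ_B = tan 37.31° = 0.7621.
Then sin θ_c = n₂/n₁ = 0.7621, so θ_c = arcsin 0.7621 = 49.65°.

θ_c ≈ 49.65°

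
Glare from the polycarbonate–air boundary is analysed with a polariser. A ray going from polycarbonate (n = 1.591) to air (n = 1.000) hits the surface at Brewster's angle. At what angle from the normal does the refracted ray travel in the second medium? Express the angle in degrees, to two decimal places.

First find Brewster's angle: tan θ_B = 1.000/1.591 = 0.6285, giving θ_B = 32.15°.
At Brewster's angle the reflected and refracted rays are perpendicular, so θ_t = 90° − θ_B = 90° − 32.15° = 57.85°.

θ_t ≈ 57.85°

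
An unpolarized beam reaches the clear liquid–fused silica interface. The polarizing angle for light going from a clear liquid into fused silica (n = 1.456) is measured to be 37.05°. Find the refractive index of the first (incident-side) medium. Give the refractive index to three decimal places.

n ≈ 1.929

At the polarizing angle, tan θ_B = n₂/n₁ with n₁ on the incident side (a clear liquid) and n₂ on the transmitted side (fused silica).
n₁ = n₂ / tan θ_B = 1.456 / tan 37.05° = 1.929.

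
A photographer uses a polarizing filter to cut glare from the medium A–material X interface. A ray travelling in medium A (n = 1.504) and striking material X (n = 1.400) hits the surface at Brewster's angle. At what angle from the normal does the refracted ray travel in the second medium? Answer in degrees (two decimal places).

θ_t ≈ 47.05°

θ_B = arctan(n₂/n₁) = arctan(1.400/1.504) = 42.95°.
Since θ_B + θ_t = 90° at Brewster incidence, θ_t = 90° − 42.95° = 47.05°.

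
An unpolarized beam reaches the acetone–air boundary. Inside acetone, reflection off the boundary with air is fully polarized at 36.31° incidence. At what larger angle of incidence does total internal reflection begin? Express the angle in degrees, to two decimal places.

θ_c ≈ 47.29°

tan θ_B = n₂/n₁ = tan 36.31° = 0.7348.
Total internal reflection: sin θ_c = n₂/n₁ = 0.7348.
θ_c = arcsin(0.7348) = 47.29°.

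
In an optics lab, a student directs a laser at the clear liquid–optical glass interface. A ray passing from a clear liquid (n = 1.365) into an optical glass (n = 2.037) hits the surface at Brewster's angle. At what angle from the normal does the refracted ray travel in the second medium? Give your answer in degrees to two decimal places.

θ_t ≈ 33.83°

First find Brewster's angle: tan θ_B = 2.037/1.365 = 1.4923, giving θ_B = 56.17°.
The refracted ray is perpendicular to the reflected ray, so θ_t = 90° − θ_B = 33.83°.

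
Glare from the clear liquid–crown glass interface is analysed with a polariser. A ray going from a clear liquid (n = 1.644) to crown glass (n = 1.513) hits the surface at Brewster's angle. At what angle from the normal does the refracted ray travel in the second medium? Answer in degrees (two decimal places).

θ_B = arctan(n₂/n₁) = arctan(1.513/1.644) = 42.62°.
The refracted ray is perpendicular to the reflected ray, so θ_t = 90° − θ_B = 47.38°.

θ_t ≈ 47.38°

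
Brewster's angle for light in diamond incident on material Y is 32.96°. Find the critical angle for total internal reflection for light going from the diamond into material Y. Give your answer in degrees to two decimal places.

From Brewster, n₂/n₁ = tan θ_B = tan 32.96° = 0.6484.
Then sin θ_c = n₂/n₁ = 0.6484, so θ_c = arcsin 0.6484 = 40.42°.

θ_c ≈ 40.42°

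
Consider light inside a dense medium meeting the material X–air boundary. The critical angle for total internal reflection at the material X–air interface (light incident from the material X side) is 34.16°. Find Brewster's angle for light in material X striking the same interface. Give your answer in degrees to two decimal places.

sin θ_c = n₂/n₁, so n₂/n₁ = sin 34.16° = 0.5615.
Brewster: tan θ_B = n₂/n₁ = 0.5615.
θ_B = arctan(0.5615) = 29.31°.

θ_B ≈ 29.31°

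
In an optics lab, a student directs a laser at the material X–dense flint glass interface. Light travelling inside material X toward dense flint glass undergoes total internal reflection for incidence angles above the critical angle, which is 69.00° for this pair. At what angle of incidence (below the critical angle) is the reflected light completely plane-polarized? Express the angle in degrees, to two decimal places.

θ_B ≈ 43.03°

At the critical angle sin θ_c = n₂/n₁, giving n₂/n₁ = sin 69.00° = 0.9336.
Then tan θ_B = n₂/n₁ = 0.9336, so θ_B = arctan 0.9336 = 43.03°.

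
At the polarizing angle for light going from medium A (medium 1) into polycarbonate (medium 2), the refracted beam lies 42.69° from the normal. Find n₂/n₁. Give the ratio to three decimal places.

n₂/n₁ ≈ 1.084

At Brewster incidence θ_B = 90° − θ_t = 90° − 42.69° = 47.31°.
Then n₂/n₁ = tan θ_B = tan 47.31° = 1.084.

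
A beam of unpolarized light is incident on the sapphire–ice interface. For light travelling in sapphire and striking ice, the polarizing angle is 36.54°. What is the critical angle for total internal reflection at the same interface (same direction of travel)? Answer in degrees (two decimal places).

θ_c ≈ 47.82°

n₂/n₁ = tan 36.54° = 0.7410; the critical angle satisfies sin θ_c = n₂/n₁.
θ_c = arcsin(0.7410) = 47.82°.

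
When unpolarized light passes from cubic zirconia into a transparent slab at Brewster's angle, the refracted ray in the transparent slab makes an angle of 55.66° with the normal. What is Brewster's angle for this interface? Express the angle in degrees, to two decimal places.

θ_B ≈ 34.34°

At Brewster's angle the reflected and refracted rays are perpendicular, so θ_B + θ_t = 90°.
So θ_B = 90° − θ_t = 90° − 55.66° = 34.34°.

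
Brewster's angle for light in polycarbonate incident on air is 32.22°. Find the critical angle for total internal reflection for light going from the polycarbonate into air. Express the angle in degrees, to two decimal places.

θ_c ≈ 39.07°

tan θ_B = n₂/n₁ = tan 32.22° = 0.6302.
Total internal reflection: sin θ_c = n₂/n₁ = 0.6302.
θ_c = arcsin(0.6302) = 39.07°.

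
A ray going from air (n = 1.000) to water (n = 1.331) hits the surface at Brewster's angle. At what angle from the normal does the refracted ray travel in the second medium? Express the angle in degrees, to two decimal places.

θ_t ≈ 36.92°

tan θ_B = n₂/n₁ = 1.331/1.000 = 1.3310, so θ_B = 53.08°.
Since θ_B + θ_t = 90° at Brewster incidence, θ_t = 90° − 53.08° = 36.92°.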